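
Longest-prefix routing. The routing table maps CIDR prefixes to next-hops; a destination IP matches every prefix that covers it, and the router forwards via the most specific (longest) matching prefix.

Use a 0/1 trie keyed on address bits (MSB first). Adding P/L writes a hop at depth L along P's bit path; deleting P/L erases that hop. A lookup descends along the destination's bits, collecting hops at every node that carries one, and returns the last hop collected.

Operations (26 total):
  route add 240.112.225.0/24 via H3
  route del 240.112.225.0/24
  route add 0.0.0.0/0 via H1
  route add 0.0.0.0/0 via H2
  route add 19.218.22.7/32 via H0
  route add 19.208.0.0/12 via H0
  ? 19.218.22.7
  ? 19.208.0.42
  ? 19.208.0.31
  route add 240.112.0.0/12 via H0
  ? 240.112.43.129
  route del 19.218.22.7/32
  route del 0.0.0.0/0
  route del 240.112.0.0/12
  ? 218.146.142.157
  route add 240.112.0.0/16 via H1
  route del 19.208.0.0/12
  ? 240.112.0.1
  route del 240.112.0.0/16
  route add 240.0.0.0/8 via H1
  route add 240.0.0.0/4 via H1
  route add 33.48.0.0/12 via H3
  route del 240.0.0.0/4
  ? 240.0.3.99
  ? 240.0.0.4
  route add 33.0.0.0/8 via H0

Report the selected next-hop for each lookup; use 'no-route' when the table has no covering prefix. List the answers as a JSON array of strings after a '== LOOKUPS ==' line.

Apply in order:
  add 240.112.225.0/24 -> H3 at depth 24
  del 240.112.225.0/24 (clear depth 24)
  add 0.0.0.0/0 -> H1 at depth 0
  add 0.0.0.0/0 -> H2 at depth 0
  add 19.218.22.7/32 -> H0 at depth 32
  add 19.208.0.0/12 -> H0 at depth 12
  Q 19.218.22.7: descend 00010011110110100001011000000111 ; hops seen [H2,H0,H0] ; pick H0
  Q 19.208.0.42: descend 000100111101 ; hops seen [H2,H0] ; pick H0
  Q 19.208.0.31: descend 000100111101 ; hops seen [H2,H0] ; pick H0
  add 240.112.0.0/12 -> H0 at depth 12
  Q 240.112.43.129: descend 1111000001110000 ; hops seen [H2,H0] ; pick H0
  del 19.218.22.7/32 (clear depth 32)
  del 0.0.0.0/0 (clear depth 0)
  del 240.112.0.0/12 (clear depth 12)
  Q 218.146.142.157: descend 11 ; hops seen [∅] ; pick no-route
  add 240.112.0.0/16 -> H1 at depth 16
  del 19.208.0.0/12 (clear depth 12)
  Q 240.112.0.1: descend 1111000001110000 ; hops seen [H1] ; pick H1
  del 240.112.0.0/16 (clear depth 16)
  add 240.0.0.0/8 -> H1 at depth 8
  add 240.0.0.0/4 -> H1 at depth 4
  add 33.48.0.0/12 -> H3 at depth 12
  del 240.0.0.0/4 (clear depth 4)
  Q 240.0.3.99: descend 111100000 ; hops seen [H1] ; pick H1
  Q 240.0.0.4: descend 111100000 ; hops seen [H1] ; pick H1
  add 33.0.0.0/8 -> H0 at depth 8

== LOOKUPS ==
["H0","H0","H0","H0","no-route","H1","H1","H1"]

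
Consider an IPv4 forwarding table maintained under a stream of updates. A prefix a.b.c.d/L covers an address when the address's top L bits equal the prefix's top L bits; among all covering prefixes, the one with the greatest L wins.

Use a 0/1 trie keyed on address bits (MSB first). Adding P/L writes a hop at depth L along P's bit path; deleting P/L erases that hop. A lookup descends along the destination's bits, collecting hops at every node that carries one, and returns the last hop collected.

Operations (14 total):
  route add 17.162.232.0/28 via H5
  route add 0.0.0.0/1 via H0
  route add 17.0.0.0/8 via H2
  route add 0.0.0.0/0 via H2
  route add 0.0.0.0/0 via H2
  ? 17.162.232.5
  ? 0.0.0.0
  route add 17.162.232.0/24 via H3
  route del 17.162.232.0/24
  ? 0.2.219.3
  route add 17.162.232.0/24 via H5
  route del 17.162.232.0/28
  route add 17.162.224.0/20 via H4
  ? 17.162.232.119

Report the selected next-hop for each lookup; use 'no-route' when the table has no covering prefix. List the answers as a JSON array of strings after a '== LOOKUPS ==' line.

Process each operation:
  add 17.162.232.0/28 -> H5 at depth 28
  add 0.0.0.0/1 -> H0 at depth 1
  add 17.0.0.0/8 -> H2 at depth 8
  add 0.0.0.0/0 -> H2 at depth 0
  add 0.0.0.0/0 -> H2 at depth 0
  lookup 17.162.232.5: bits 0001000110100010111010000000 walk d0:H2→d1:H0→d2:-→d3:-→d4:-→d5:-→d6:-→d7:-→d8:H2→d9:-→d10:-→d11:-→d12:-→d13:-→d14:-→d15:-→d16:-→d17:-→d18:-→d19:-→d20:-→d21:-→d22:-→d23:-→d24:-→d25:-→d26:-→d27:-→d28:H5 -> H5
  lookup 0.0.0.0: bits 000 walk d0:H2→d1:H0→d2:-→d3:- -> H0
  add 17.162.232.0/24 -> H3 at depth 24
  del 17.162.232.0/24 (clear depth 24)
  lookup 0.2.219.3: bits 000 walk d0:H2→d1:H0→d2:-→d3:- -> H0
  add 17.162.232.0/24 -> H5 at depth 24
  del 17.162.232.0/28 (clear depth 28)
  add 17.162.224.0/20 -> H4 at depth 20
  lookup 17.162.232.119: bits 0001000110100010111010000 walk d0:H2→d1:H0→d2:-→d3:-→d4:-→d5:-→d6:-→d7:-→d8:H2→d9:-→d10:-→d11:-→d12:-→d13:-→d14:-→d15:-→d16:-→d17:-→d18:-→d19:-→d20:H4→d21:-→d22:-→d23:-→d24:H5→d25:- -> H5

== LOOKUPS ==
["H5","H0","H0","H5"]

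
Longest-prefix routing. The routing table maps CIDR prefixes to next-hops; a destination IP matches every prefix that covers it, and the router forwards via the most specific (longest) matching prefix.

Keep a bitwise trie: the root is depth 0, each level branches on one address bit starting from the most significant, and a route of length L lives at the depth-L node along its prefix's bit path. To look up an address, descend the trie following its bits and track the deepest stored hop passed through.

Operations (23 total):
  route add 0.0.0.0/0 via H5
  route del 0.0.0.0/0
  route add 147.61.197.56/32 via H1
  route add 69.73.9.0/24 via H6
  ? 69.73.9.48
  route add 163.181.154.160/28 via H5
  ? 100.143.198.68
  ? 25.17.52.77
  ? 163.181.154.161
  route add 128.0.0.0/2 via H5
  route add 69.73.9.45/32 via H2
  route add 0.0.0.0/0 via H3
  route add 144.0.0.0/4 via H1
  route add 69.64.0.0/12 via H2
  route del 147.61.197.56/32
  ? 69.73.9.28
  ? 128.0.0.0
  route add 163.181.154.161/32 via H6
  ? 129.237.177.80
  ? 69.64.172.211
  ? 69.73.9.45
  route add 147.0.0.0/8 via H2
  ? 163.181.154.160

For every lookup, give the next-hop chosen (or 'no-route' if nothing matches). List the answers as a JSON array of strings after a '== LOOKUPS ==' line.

Apply in order:
  + 0.0.0.0/0 (H5) depth=0
  del 0.0.0.0/0 (clear depth 0)
  + 147.61.197.56/32 (H1) depth=32
  + 69.73.9.0/24 (H6) depth=24
  lookup 69.73.9.48: bits 010001010100100100001001 walk d0:-→d1:-→d2:-→d3:-→d4:-→d5:-→d6:-→d7:-→d8:-→d9:-→d10:-→d11:-→d12:-→d13:-→d14:-→d15:-→d16:-→d17:-→d18:-→d19:-→d20:-→d21:-→d22:-→d23:-→d24:H6 -> H6
  + 163.181.154.160/28 (H5) depth=28
  lookup 100.143.198.68: bits 01 walk d0:-→d1:-→d2:- -> no-route
  lookup 25.17.52.77: bits 0 walk d0:-→d1:- -> no-route
  lookup 163.181.154.161: bits 1010001110110101100110101010 walk d0:-→d1:-→d2:-→d3:-→d4:-→d5:-→d6:-→d7:-→d8:-→d9:-→d10:-→d11:-→d12:-→d13:-→d14:-→d15:-→d16:-→d17:-→d18:-→d19:-→d20:-→d21:-→d22:-→d23:-→d24:-→d25:-→d26:-→d27:-→d28:H5 -> H5
  + 128.0.0.0/2 (H5) depth=2
  + 69.73.9.45/32 (H2) depth=32
  + 0.0.0.0/0 (H3) depth=0
  + 144.0.0.0/4 (H1) depth=4
  + 69.64.0.0/12 (H2) depth=12
  del 147.61.197.56/32 (clear depth 32)
  lookup 69.73.9.28: bits 01000101010010010000100100 walk d0:H3→d1:-→d2:-→d3:-→d4:-→d5:-→d6:-→d7:-→d8:-→d9:-→d10:-→d11:-→d12:H2→d13:-→d14:-→d15:-→d16:-→d17:-→d18:-→d19:-→d20:-→d21:-→d22:-→d23:-→d24:H6→d25:-→d26:- -> H6
  lookup 128.0.0.0: bits 100 walk d0:H3→d1:-→d2:H5→d3:- -> H5
  + 163.181.154.161/32 (H6) depth=32
  lookup 129.237.177.80: bits 100 walk d0:H3→d1:-→d2:H5→d3:- -> H5
  lookup 69.64.172.211: bits 010001010100 walk d0:H3→d1:-→d2:-→d3:-→d4:-→d5:-→d6:-→d7:-→d8:-→d9:-→d10:-→d11:-→d12:H2 -> H2
  lookup 69.73.9.45: bits 01000101010010010000100100101101 walk d0:H3→d1:-→d2:-→d3:-→d4:-→d5:-→d6:-→d7:-→d8:-→d9:-→d10:-→d11:-→d12:H2→d13:-→d14:-→d15:-→d16:-→d17:-→d18:-→d19:-→d20:-→d21:-→d22:-→d23:-→d24:H6→d25:-→d26:-→d27:-→d28:-→d29:-→d30:-→d31:-→d32:H2 -> H2
  + 147.0.0.0/8 (H2) depth=8
  lookup 163.181.154.160: bits 1010001110110101100110101010000 walk d0:H3→d1:-→d2:H5→d3:-→d4:-→d5:-→d6:-→d7:-→d8:-→d9:-→d10:-→d11:-→d12:-→d13:-→d14:-→d15:-→d16:-→d17:-→d18:-→d19:-→d20:-→d21:-→d22:-→d23:-→d24:-→d25:-→d26:-→d27:-→d28:H5→d29:-→d30:-→d31:- -> H5

== LOOKUPS ==
["H6","no-route","no-route","H5","H6","H5","H5","H2","H2","H5"]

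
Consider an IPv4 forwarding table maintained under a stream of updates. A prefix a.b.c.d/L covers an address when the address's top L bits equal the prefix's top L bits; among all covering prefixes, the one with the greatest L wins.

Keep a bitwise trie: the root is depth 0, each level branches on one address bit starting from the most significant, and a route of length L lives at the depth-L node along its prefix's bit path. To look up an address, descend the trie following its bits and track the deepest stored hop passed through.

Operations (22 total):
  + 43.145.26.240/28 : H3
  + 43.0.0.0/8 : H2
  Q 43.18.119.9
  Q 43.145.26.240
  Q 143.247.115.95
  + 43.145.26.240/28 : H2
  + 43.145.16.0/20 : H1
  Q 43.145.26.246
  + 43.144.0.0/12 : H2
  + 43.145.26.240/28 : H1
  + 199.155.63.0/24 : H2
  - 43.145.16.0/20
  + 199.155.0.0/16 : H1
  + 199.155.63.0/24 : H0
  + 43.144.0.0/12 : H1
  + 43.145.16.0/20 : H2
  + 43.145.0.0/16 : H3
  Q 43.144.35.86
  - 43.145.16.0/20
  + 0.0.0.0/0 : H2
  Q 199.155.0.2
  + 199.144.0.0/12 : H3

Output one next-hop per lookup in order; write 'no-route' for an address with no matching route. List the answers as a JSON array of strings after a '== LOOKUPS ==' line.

Apply in order:
  add 43.145.26.240/28 -> H3 at depth 28
  add 43.0.0.0/8 -> H2 at depth 8
  lookup 43.18.119.9: bits 00101011 walk d0:-→d1:-→d2:-→d3:-→d4:-→d5:-→d6:-→d7:-→d8:H2 -> H2
  lookup 43.145.26.240: bits 0010101110010001000110101111 walk d0:-→d1:-→d2:-→d3:-→d4:-→d5:-→d6:-→d7:-→d8:H2→d9:-→d10:-→d11:-→d12:-→d13:-→d14:-→d15:-→d16:-→d17:-→d18:-→d19:-→d20:-→d21:-→d22:-→d23:-→d24:-→d25:-→d26:-→d27:-→d28:H3 -> H3
  lookup 143.247.115.95: bits ε walk d0:- -> no-route
  add 43.145.26.240/28 -> H2 at depth 28
  add 43.145.16.0/20 -> H1 at depth 20
  lookup 43.145.26.246: bits 0010101110010001000110101111 walk d0:-→d1:-→d2:-→d3:-→d4:-→d5:-→d6:-→d7:-→d8:H2→d9:-→d10:-→d11:-→d12:-→d13:-→d14:-→d15:-→d16:-→d17:-→d18:-→d19:-→d20:H1→d21:-→d22:-→d23:-→d24:-→d25:-→d26:-→d27:-→d28:H2 -> H2
  add 43.144.0.0/12 -> H2 at depth 12
  add 43.145.26.240/28 -> H1 at depth 28
  add 199.155.63.0/24 -> H2 at depth 24
  del 43.145.16.0/20 (clear depth 20)
  add 199.155.0.0/16 -> H1 at depth 16
  add 199.155.63.0/24 -> H0 at depth 24
  add 43.144.0.0/12 -> H1 at depth 12
  add 43.145.16.0/20 -> H2 at depth 20
  add 43.145.0.0/16 -> H3 at depth 16
  lookup 43.144.35.86: bits 001010111001000 walk d0:-→d1:-→d2:-→d3:-→d4:-→d5:-→d6:-→d7:-→d8:H2→d9:-→d10:-→d11:-→d12:H1→d13:-→d14:-→d15:- -> H1
  del 43.145.16.0/20 (clear depth 20)
  add 0.0.0.0/0 -> H2 at depth 0
  lookup 199.155.0.2: bits 110001111001101100 walk d0:H2→d1:-→d2:-→d3:-→d4:-→d5:-→d6:-→d7:-→d8:-→d9:-→d10:-→d11:-→d12:-→d13:-→d14:-→d15:-→d16:H1→d17:-→d18:- -> H1
  add 199.144.0.0/12 -> H3 at depth 12

== LOOKUPS ==
["H2","H3","no-route","H2","H1","H1"]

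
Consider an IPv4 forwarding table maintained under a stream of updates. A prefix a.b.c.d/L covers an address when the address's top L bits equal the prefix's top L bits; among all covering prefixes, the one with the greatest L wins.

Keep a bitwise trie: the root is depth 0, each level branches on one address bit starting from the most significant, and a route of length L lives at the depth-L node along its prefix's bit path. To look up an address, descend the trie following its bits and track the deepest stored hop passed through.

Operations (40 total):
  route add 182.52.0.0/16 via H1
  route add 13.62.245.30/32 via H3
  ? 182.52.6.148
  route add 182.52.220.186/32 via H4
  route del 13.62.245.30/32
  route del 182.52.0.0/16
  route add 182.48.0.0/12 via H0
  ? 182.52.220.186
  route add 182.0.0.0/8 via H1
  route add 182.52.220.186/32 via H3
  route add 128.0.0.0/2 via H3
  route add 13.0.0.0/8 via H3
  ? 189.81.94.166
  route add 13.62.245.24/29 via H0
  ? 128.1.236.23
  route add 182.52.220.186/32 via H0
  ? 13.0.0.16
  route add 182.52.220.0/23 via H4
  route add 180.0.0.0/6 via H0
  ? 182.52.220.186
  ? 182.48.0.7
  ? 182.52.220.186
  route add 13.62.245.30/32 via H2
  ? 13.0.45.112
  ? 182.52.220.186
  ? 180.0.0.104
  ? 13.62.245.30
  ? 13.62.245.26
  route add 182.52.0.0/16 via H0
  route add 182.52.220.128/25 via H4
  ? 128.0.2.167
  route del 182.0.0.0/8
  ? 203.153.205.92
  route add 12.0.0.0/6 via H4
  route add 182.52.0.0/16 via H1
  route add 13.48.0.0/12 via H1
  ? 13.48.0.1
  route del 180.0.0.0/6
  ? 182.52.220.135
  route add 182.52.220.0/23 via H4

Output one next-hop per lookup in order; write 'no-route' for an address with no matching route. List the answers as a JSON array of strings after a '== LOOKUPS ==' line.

Process each operation:
  add 182.52.0.0/16 -> H1 at depth 16
  add 13.62.245.30/32 -> H3 at depth 32
  ? 182.52.6.148  path d0:-→d1:-→d2:-→d3:-→d4:-→d5:-→d6:-→d7:-→d8:-→d9:-→d10:-→d11:-→d12:-→d13:-→d14:-→d15:-→d16:H1  best=H1
  add 182.52.220.186/32 -> H4 at depth 32
  del 13.62.245.30/32 (clear depth 32)
  del 182.52.0.0/16 (clear depth 16)
  add 182.48.0.0/12 -> H0 at depth 12
  ? 182.52.220.186  path d0:-→d1:-→d2:-→d3:-→d4:-→d5:-→d6:-→d7:-→d8:-→d9:-→d10:-→d11:-→d12:H0→d13:-→d14:-→d15:-→d16:-→d17:-→d18:-→d19:-→d20:-→d21:-→d22:-→d23:-→d24:-→d25:-→d26:-→d27:-→d28:-→d29:-→d30:-→d31:-→d32:H4  best=H4
  add 182.0.0.0/8 -> H1 at depth 8
  add 182.52.220.186/32 -> H3 at depth 32
  add 128.0.0.0/2 -> H3 at depth 2
  add 13.0.0.0/8 -> H3 at depth 8
  ? 189.81.94.166  path d0:-→d1:-→d2:H3→d3:-→d4:-  best=H3
  add 13.62.245.24/29 -> H0 at depth 29
  ? 128.1.236.23  path d0:-→d1:-→d2:H3  best=H3
  add 182.52.220.186/32 -> H0 at depth 32
  ? 13.0.0.16  path d0:-→d1:-→d2:-→d3:-→d4:-→d5:-→d6:-→d7:-→d8:H3→d9:-→d10:-  best=H3
  add 182.52.220.0/23 -> H4 at depth 23
  add 180.0.0.0/6 -> H0 at depth 6
  ? 182.52.220.186  path d0:-→d1:-→d2:H3→d3:-→d4:-→d5:-→d6:H0→d7:-→d8:H1→d9:-→d10:-→d11:-→d12:H0→d13:-→d14:-→d15:-→d16:-→d17:-→d18:-→d19:-→d20:-→d21:-→d22:-→d23:H4→d24:-→d25:-→d26:-→d27:-→d28:-→d29:-→d30:-→d31:-→d32:H0  best=H0
  ? 182.48.0.7  path d0:-→d1:-→d2:H3→d3:-→d4:-→d5:-→d6:H0→d7:-→d8:H1→d9:-→d10:-→d11:-→d12:H0→d13:-  best=H0
  ? 182.52.220.186  path d0:-→d1:-→d2:H3→d3:-→d4:-→d5:-→d6:H0→d7:-→d8:H1→d9:-→d10:-→d11:-→d12:H0→d13:-→d14:-→d15:-→d16:-→d17:-→d18:-→d19:-→d20:-→d21:-→d22:-→d23:H4→d24:-→d25:-→d26:-→d27:-→d28:-→d29:-→d30:-→d31:-→d32:H0  best=H0
  add 13.62.245.30/32 -> H2 at depth 32
  ? 13.0.45.112  path d0:-→d1:-→d2:-→d3:-→d4:-→d5:-→d6:-→d7:-→d8:H3→d9:-→d10:-  best=H3
  ? 182.52.220.186  path d0:-→d1:-→d2:H3→d3:-→d4:-→d5:-→d6:H0→d7:-→d8:H1→d9:-→d10:-→d11:-→d12:H0→d13:-→d14:-→d15:-→d16:-→d17:-→d18:-→d19:-→d20:-→d21:-→d22:-→d23:H4→d24:-→d25:-→d26:-→d27:-→d28:-→d29:-→d30:-→d31:-→d32:H0  best=H0
  ? 180.0.0.104  path d0:-→d1:-→d2:H3→d3:-→d4:-→d5:-→d6:H0  best=H0
  ? 13.62.245.30  path d0:-→d1:-→d2:-→d3:-→d4:-→d5:-→d6:-→d7:-→d8:H3→d9:-→d10:-→d11:-→d12:-→d13:-→d14:-→d15:-→d16:-→d17:-→d18:-→d19:-→d20:-→d21:-→d22:-→d23:-→d24:-→d25:-→d26:-→d27:-→d28:-→d29:H0→d30:-→d31:-→d32:H2  best=H2
  ? 13.62.245.26  path d0:-→d1:-→d2:-→d3:-→d4:-→d5:-→d6:-→d7:-→d8:H3→d9:-→d10:-→d11:-→d12:-→d13:-→d14:-→d15:-→d16:-→d17:-→d18:-→d19:-→d20:-→d21:-→d22:-→d23:-→d24:-→d25:-→d26:-→d27:-→d28:-→d29:H0  best=H0
  add 182.52.0.0/16 -> H0 at depth 16
  add 182.52.220.128/25 -> H4 at depth 25
  ? 128.0.2.167  path d0:-→d1:-→d2:H3  best=H3
  del 182.0.0.0/8 (clear depth 8)
  ? 203.153.205.92  path d0:-→d1:-  best=no-route
  add 12.0.0.0/6 -> H4 at depth 6
  add 182.52.0.0/16 -> H1 at depth 16
  add 13.48.0.0/12 -> H1 at depth 12
  ? 13.48.0.1  path d0:-→d1:-→d2:-→d3:-→d4:-→d5:-→d6:H4→d7:-→d8:H3→d9:-→d10:-→d11:-→d12:H1  best=H1
  del 180.0.0.0/6 (clear depth 6)
  ? 182.52.220.135  path d0:-→d1:-→d2:H3→d3:-→d4:-→d5:-→d6:-→d7:-→d8:-→d9:-→d10:-→d11:-→d12:H0→d13:-→d14:-→d15:-→d16:H1→d17:-→d18:-→d19:-→d20:-→d21:-→d22:-→d23:H4→d24:-→d25:H4→d26:-  best=H4
  add 182.52.220.0/23 -> H4 at depth 23

== LOOKUPS ==
["H1","H4","H3","H3","H3","H0","H0","H0","H3","H0","H0","H2","H0","H3","no-route","H1","H4"]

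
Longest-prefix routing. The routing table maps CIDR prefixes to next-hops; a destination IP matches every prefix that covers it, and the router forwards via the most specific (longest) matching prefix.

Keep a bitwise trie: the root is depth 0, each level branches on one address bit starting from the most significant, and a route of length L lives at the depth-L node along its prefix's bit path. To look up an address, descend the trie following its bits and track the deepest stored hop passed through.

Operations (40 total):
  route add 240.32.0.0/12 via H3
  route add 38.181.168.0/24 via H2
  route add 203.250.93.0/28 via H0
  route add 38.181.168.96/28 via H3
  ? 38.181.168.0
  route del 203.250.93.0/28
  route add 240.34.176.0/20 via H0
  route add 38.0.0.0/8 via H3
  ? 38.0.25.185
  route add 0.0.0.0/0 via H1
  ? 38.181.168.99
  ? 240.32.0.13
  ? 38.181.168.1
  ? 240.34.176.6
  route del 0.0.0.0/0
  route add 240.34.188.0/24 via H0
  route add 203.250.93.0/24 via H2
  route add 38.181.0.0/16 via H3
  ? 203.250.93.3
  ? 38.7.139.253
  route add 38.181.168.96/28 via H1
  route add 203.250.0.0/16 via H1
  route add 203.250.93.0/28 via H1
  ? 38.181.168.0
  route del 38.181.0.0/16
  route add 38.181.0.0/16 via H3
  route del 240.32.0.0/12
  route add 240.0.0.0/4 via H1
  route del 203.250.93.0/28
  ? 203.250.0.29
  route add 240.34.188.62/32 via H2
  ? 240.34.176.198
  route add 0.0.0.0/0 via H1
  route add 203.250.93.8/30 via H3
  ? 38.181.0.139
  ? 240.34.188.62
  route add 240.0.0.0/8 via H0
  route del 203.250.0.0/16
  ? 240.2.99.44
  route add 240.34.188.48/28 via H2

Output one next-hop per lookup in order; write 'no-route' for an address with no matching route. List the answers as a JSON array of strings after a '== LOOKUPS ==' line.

Apply in order:
  add 240.32.0.0/12 -> H3 at depth 12
  add 38.181.168.0/24 -> H2 at depth 24
  add 203.250.93.0/28 -> H0 at depth 28
  add 38.181.168.96/28 -> H3 at depth 28
  Q 38.181.168.0: descend 0010011010110101101010000 ; hops seen [H2] ; pick H2
  - 203.250.93.0/28 clear@28
  add 240.34.176.0/20 -> H0 at depth 20
  add 38.0.0.0/8 -> H3 at depth 8
  Q 38.0.25.185: descend 00100110 ; hops seen [H3] ; pick H3
  add 0.0.0.0/0 -> H1 at depth 0
  Q 38.181.168.99: descend 0010011010110101101010000110 ; hops seen [H1,H3,H2,H3] ; pick H3
  Q 240.32.0.13: descend 11110000001000 ; hops seen [H1,H3] ; pick H3
  Q 38.181.168.1: descend 0010011010110101101010000 ; hops seen [H1,H3,H2] ; pick H2
  Q 240.34.176.6: descend 11110000001000101011 ; hops seen [H1,H3,H0] ; pick H0
  - 0.0.0.0/0 clear@0
  add 240.34.188.0/24 -> H0 at depth 24
  add 203.250.93.0/24 -> H2 at depth 24
  add 38.181.0.0/16 -> H3 at depth 16
  Q 203.250.93.3: descend 1100101111111010010111010000 ; hops seen [H2] ; pick H2
  Q 38.7.139.253: descend 00100110 ; hops seen [H3] ; pick H3
  add 38.181.168.96/28 -> H1 at depth 28
  add 203.250.0.0/16 -> H1 at depth 16
  add 203.250.93.0/28 -> H1 at depth 28
  Q 38.181.168.0: descend 0010011010110101101010000 ; hops seen [H3,H3,H2] ; pick H2
  - 38.181.0.0/16 clear@16
  add 38.181.0.0/16 -> H3 at depth 16
  - 240.32.0.0/12 clear@12
  add 240.0.0.0/4 -> H1 at depth 4
  - 203.250.93.0/28 clear@28
  Q 203.250.0.29: descend 11001011111110100 ; hops seen [H1] ; pick H1
  add 240.34.188.62/32 -> H2 at depth 32
  Q 240.34.176.198: descend 11110000001000101011 ; hops seen [H1,H0] ; pick H0
  add 0.0.0.0/0 -> H1 at depth 0
  add 203.250.93.8/30 -> H3 at depth 30
  Q 38.181.0.139: descend 0010011010110101 ; hops seen [H1,H3,H3] ; pick H3
  Q 240.34.188.62: descend 11110000001000101011110000111110 ; hops seen [H1,H1,H0,H0,H2] ; pick H2
  add 240.0.0.0/8 -> H0 at depth 8
  - 203.250.0.0/16 clear@16
  Q 240.2.99.44: descend 1111000000 ; hops seen [H1,H1,H0] ; pick H0
  add 240.34.188.48/28 -> H2 at depth 28

== LOOKUPS ==
["H2","H3","H3","H3","H2","H0","H2","H3","H2","H1","H0","H3","H2","H0"]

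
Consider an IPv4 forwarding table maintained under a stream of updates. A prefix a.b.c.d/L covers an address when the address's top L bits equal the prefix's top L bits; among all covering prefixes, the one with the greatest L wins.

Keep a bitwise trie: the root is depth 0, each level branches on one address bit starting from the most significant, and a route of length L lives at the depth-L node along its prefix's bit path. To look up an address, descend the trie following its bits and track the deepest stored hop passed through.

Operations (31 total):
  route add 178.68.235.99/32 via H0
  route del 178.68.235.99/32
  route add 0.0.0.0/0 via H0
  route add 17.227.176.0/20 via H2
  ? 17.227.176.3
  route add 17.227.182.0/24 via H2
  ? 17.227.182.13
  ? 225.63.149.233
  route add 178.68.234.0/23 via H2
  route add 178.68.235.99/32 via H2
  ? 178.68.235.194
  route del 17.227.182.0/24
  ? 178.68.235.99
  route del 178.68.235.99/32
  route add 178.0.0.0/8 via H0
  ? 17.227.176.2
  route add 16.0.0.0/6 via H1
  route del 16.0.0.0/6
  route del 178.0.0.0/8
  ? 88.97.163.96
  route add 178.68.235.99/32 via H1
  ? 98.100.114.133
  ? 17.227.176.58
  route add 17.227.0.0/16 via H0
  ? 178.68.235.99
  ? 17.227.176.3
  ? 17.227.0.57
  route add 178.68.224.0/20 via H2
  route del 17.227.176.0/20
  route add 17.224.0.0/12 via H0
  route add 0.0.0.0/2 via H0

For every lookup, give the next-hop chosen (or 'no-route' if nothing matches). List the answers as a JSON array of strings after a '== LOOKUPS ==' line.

Apply in order:
  add 178.68.235.99/32 -> H0 at depth 32
  del 178.68.235.99/32 (clear depth 32)
  add 0.0.0.0/0 -> H0 at depth 0
  add 17.227.176.0/20 -> H2 at depth 20
  ? 17.227.176.3  path d0:H0→d1:-→d2:-→d3:-→d4:-→d5:-→d6:-→d7:-→d8:-→d9:-→d10:-→d11:-→d12:-→d13:-→d14:-→d15:-→d16:-→d17:-→d18:-→d19:-→d20:H2  best=H2
  add 17.227.182.0/24 -> H2 at depth 24
  ? 17.227.182.13  path d0:H0→d1:-→d2:-→d3:-→d4:-→d5:-→d6:-→d7:-→d8:-→d9:-→d10:-→d11:-→d12:-→d13:-→d14:-→d15:-→d16:-→d17:-→d18:-→d19:-→d20:H2→d21:-→d22:-→d23:-→d24:H2  best=H2
  ? 225.63.149.233  path d0:H0→d1:-  best=H0
  add 178.68.234.0/23 -> H2 at depth 23
  add 178.68.235.99/32 -> H2 at depth 32
  ? 178.68.235.194  path d0:H0→d1:-→d2:-→d3:-→d4:-→d5:-→d6:-→d7:-→d8:-→d9:-→d10:-→d11:-→d12:-→d13:-→d14:-→d15:-→d16:-→d17:-→d18:-→d19:-→d20:-→d21:-→d22:-→d23:H2→d24:-  best=H2
  del 17.227.182.0/24 (clear depth 24)
  ? 178.68.235.99  path d0:H0→d1:-→d2:-→d3:-→d4:-→d5:-→d6:-→d7:-→d8:-→d9:-→d10:-→d11:-→d12:-→d13:-→d14:-→d15:-→d16:-→d17:-→d18:-→d19:-→d20:-→d21:-→d22:-→d23:H2→d24:-→d25:-→d26:-→d27:-→d28:-→d29:-→d30:-→d31:-→d32:H2  best=H2
  del 178.68.235.99/32 (clear depth 32)
  add 178.0.0.0/8 -> H0 at depth 8
  ? 17.227.176.2  path d0:H0→d1:-→d2:-→d3:-→d4:-→d5:-→d6:-→d7:-→d8:-→d9:-→d10:-→d11:-→d12:-→d13:-→d14:-→d15:-→d16:-→d17:-→d18:-→d19:-→d20:H2→d21:-  best=H2
  add 16.0.0.0/6 -> H1 at depth 6
  del 16.0.0.0/6 (clear depth 6)
  del 178.0.0.0/8 (clear depth 8)
  ? 88.97.163.96  path d0:H0→d1:-  best=H0
  add 178.68.235.99/32 -> H1 at depth 32
  ? 98.100.114.133  path d0:H0→d1:-  best=H0
  ? 17.227.176.58  path d0:H0→d1:-→d2:-→d3:-→d4:-→d5:-→d6:-→d7:-→d8:-→d9:-→d10:-→d11:-→d12:-→d13:-→d14:-→d15:-→d16:-→d17:-→d18:-→d19:-→d20:H2→d21:-  best=H2
  add 17.227.0.0/16 -> H0 at depth 16
  ? 178.68.235.99  path d0:H0→d1:-→d2:-→d3:-→d4:-→d5:-→d6:-→d7:-→d8:-→d9:-→d10:-→d11:-→d12:-→d13:-→d14:-→d15:-→d16:-→d17:-→d18:-→d19:-→d20:-→d21:-→d22:-→d23:H2→d24:-→d25:-→d26:-→d27:-→d28:-→d29:-→d30:-→d31:-→d32:H1  best=H1
  ? 17.227.176.3  path d0:H0→d1:-→d2:-→d3:-→d4:-→d5:-→d6:-→d7:-→d8:-→d9:-→d10:-→d11:-→d12:-→d13:-→d14:-→d15:-→d16:H0→d17:-→d18:-→d19:-→d20:H2→d21:-  best=H2
  ? 17.227.0.57  path d0:H0→d1:-→d2:-→d3:-→d4:-→d5:-→d6:-→d7:-→d8:-→d9:-→d10:-→d11:-→d12:-→d13:-→d14:-→d15:-→d16:H0  best=H0
  add 178.68.224.0/20 -> H2 at depth 20
  del 17.227.176.0/20 (clear depth 20)
  add 17.224.0.0/12 -> H0 at depth 12
  add 0.0.0.0/2 -> H0 at depth 2

== LOOKUPS ==
["H2","H2","H0","H2","H2","H2","H0","H0","H2","H1","H2","H0"]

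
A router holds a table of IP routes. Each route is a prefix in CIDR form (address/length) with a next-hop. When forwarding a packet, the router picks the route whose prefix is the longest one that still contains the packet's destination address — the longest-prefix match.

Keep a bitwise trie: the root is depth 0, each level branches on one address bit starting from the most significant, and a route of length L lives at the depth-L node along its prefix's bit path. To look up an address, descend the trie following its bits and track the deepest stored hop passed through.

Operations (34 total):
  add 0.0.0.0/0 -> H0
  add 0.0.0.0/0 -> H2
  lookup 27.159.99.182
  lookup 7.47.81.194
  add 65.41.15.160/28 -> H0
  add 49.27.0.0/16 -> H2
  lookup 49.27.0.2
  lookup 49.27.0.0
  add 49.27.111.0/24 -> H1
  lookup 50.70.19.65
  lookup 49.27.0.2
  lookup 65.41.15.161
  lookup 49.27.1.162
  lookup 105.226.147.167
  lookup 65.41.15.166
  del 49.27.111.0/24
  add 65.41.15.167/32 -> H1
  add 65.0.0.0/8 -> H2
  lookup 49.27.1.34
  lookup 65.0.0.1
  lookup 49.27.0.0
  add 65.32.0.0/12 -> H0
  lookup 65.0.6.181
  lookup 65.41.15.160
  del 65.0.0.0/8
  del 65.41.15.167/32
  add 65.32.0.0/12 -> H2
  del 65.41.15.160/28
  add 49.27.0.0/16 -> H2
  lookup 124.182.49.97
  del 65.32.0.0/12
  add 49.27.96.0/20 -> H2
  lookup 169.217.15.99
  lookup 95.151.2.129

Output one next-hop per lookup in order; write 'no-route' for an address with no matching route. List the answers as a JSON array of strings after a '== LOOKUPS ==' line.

Process each operation:
  + 0.0.0.0/0 (H0) depth=0
  + 0.0.0.0/0 (H2) depth=0
  Q 27.159.99.182: descend ε ; hops seen [H2] ; pick H2
  Q 7.47.81.194: descend ε ; hops seen [H2] ; pick H2
  + 65.41.15.160/28 (H0) depth=28
  + 49.27.0.0/16 (H2) depth=16
  Q 49.27.0.2: descend 0011000100011011 ; hops seen [H2,H2] ; pick H2
  Q 49.27.0.0: descend 0011000100011011 ; hops seen [H2,H2] ; pick H2
  + 49.27.111.0/24 (H1) depth=24
  Q 50.70.19.65: descend 001100 ; hops seen [H2] ; pick H2
  Q 49.27.0.2: descend 00110001000110110 ; hops seen [H2,H2] ; pick H2
  Q 65.41.15.161: descend 0100000100101001000011111010 ; hops seen [H2,H0] ; pick H0
  Q 49.27.1.162: descend 00110001000110110 ; hops seen [H2,H2] ; pick H2
  Q 105.226.147.167: descend 01 ; hops seen [H2] ; pick H2
  Q 65.41.15.166: descend 0100000100101001000011111010 ; hops seen [H2,H0] ; pick H0
  del 49.27.111.0/24 (clear depth 24)
  + 65.41.15.167/32 (H1) depth=32
  + 65.0.0.0/8 (H2) depth=8
  Q 49.27.1.34: descend 00110001000110110 ; hops seen [H2,H2] ; pick H2
  Q 65.0.0.1: descend 0100000100 ; hops seen [H2,H2] ; pick H2
  Q 49.27.0.0: descend 00110001000110110 ; hops seen [H2,H2] ; pick H2
  + 65.32.0.0/12 (H0) depth=12
  Q 65.0.6.181: descend 0100000100 ; hops seen [H2,H2] ; pick H2
  Q 65.41.15.160: descend 01000001001010010000111110100 ; hops seen [H2,H2,H0,H0] ; pick H0
  del 65.0.0.0/8 (clear depth 8)
  del 65.41.15.167/32 (clear depth 32)
  + 65.32.0.0/12 (H2) depth=12
  del 65.41.15.160/28 (clear depth 28)
  + 49.27.0.0/16 (H2) depth=16
  Q 124.182.49.97: descend 01 ; hops seen [H2] ; pick H2
  del 65.32.0.0/12 (clear depth 12)
  + 49.27.96.0/20 (H2) depth=20
  Q 169.217.15.99: descend ε ; hops seen [H2] ; pick H2
  Q 95.151.2.129: descend 010 ; hops seen [H2] ; pick H2

== LOOKUPS ==
["H2","H2","H2","H2","H2","H2","H0","H2","H2","H0","H2","H2","H2","H2","H0","H2","H2","H2"]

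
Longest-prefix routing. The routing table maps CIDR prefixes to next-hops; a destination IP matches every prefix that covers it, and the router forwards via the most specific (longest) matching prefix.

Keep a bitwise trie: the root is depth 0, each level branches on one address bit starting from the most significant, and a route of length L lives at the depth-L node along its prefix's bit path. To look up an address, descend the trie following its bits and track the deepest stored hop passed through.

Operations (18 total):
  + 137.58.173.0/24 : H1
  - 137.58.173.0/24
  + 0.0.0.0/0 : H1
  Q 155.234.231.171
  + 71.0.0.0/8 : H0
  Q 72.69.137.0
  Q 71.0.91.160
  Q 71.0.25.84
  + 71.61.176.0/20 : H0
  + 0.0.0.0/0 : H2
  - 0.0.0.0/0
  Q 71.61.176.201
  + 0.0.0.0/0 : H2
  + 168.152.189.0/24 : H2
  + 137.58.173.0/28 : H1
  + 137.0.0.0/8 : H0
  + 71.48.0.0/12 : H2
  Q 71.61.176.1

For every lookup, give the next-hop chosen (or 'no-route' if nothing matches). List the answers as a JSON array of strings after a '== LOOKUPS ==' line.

Process each operation:
  + 137.58.173.0/24 (H1) depth=24
  - 137.58.173.0/24 clear@24
  + 0.0.0.0/0 (H1) depth=0
  lookup 155.234.231.171: bits 100 walk d0:H1→d1:-→d2:-→d3:- -> H1
  + 71.0.0.0/8 (H0) depth=8
  lookup 72.69.137.0: bits 0100 walk d0:H1→d1:-→d2:-→d3:-→d4:- -> H1
  lookup 71.0.91.160: bits 01000111 walk d0:H1→d1:-→d2:-→d3:-→d4:-→d5:-→d6:-→d7:-→d8:H0 -> H0
  lookup 71.0.25.84: bits 01000111 walk d0:H1→d1:-→d2:-→d3:-→d4:-→d5:-→d6:-→d7:-→d8:H0 -> H0
  + 71.61.176.0/20 (H0) depth=20
  + 0.0.0.0/0 (H2) depth=0
  - 0.0.0.0/0 clear@0
  lookup 71.61.176.201: bits 01000111001111011011 walk d0:-→d1:-→d2:-→d3:-→d4:-→d5:-→d6:-→d7:-→d8:H0→d9:-→d10:-→d11:-→d12:-→d13:-→d14:-→d15:-→d16:-→d17:-→d18:-→d19:-→d20:H0 -> H0
  + 0.0.0.0/0 (H2) depth=0
  + 168.152.189.0/24 (H2) depth=24
  + 137.58.173.0/28 (H1) depth=28
  + 137.0.0.0/8 (H0) depth=8
  + 71.48.0.0/12 (H2) depth=12
  lookup 71.61.176.1: bits 01000111001111011011 walk d0:H2→d1:-→d2:-→d3:-→d4:-→d5:-→d6:-→d7:-→d8:H0→d9:-→d10:-→d11:-→d12:H2→d13:-→d14:-→d15:-→d16:-→d17:-→d18:-→d19:-→d20:H0 -> H0

== LOOKUPS ==
["H1","H1","H0","H0","H0","H0"]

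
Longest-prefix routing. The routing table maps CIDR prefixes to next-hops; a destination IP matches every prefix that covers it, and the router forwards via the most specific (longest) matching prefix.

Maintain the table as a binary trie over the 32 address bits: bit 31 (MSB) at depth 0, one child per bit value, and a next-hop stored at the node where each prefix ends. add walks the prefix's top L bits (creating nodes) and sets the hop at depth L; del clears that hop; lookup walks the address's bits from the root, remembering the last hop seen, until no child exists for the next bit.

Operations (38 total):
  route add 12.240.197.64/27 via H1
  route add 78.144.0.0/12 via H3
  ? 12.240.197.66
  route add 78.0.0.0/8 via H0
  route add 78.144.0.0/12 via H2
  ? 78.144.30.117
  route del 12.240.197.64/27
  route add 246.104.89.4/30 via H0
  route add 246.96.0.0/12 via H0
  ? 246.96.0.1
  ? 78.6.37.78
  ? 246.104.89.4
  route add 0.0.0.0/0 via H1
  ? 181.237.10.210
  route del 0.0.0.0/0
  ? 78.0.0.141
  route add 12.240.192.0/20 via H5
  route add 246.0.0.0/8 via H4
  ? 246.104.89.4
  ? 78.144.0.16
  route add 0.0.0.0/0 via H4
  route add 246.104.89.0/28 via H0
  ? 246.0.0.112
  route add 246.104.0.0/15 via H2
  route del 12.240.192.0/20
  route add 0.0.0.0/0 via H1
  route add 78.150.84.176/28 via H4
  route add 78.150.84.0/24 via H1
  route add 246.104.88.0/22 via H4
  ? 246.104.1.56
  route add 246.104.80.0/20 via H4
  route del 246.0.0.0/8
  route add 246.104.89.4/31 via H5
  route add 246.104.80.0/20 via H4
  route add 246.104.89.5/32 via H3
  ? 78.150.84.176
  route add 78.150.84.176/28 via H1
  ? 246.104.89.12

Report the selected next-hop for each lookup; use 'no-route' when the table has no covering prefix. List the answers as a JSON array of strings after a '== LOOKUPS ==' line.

Trace:
  add 12.240.197.64/27 -> H1 at depth 27
  add 78.144.0.0/12 -> H3 at depth 12
  lookup 12.240.197.66: bits 000011001111000011000101010 walk d0:-→d1:-→d2:-→d3:-→d4:-→d5:-→d6:-→d7:-→d8:-→d9:-→d10:-→d11:-→d12:-→d13:-→d14:-→d15:-→d16:-→d17:-→d18:-→d19:-→d20:-→d21:-→d22:-→d23:-→d24:-→d25:-→d26:-→d27:H1 -> H1
  add 78.0.0.0/8 -> H0 at depth 8
  add 78.144.0.0/12 -> H2 at depth 12
  lookup 78.144.30.117: bits 010011101001 walk d0:-→d1:-→d2:-→d3:-→d4:-→d5:-→d6:-→d7:-→d8:H0→d9:-→d10:-→d11:-→d12:H2 -> H2
  del 12.240.197.64/27 (clear depth 27)
  add 246.104.89.4/30 -> H0 at depth 30
  add 246.96.0.0/12 -> H0 at depth 12
  lookup 246.96.0.1: bits 111101100110 walk d0:-→d1:-→d2:-→d3:-→d4:-→d5:-→d6:-→d7:-→d8:-→d9:-→d10:-→d11:-→d12:H0 -> H0
  lookup 78.6.37.78: bits 01001110 walk d0:-→d1:-→d2:-→d3:-→d4:-→d5:-→d6:-→d7:-→d8:H0 -> H0
  lookup 246.104.89.4: bits 111101100110100001011001000001 walk d0:-→d1:-→d2:-→d3:-→d4:-→d5:-→d6:-→d7:-→d8:-→d9:-→d10:-→d11:-→d12:H0→d13:-→d14:-→d15:-→d16:-→d17:-→d18:-→d19:-→d20:-→d21:-→d22:-→d23:-→d24:-→d25:-→d26:-→d27:-→d28:-→d29:-→d30:H0 -> H0
  add 0.0.0.0/0 -> H1 at depth 0
  lookup 181.237.10.210: bits 1 walk d0:H1→d1:- -> H1
  del 0.0.0.0/0 (clear depth 0)
  lookup 78.0.0.141: bits 01001110 walk d0:-→d1:-→d2:-→d3:-→d4:-→d5:-→d6:-→d7:-→d8:H0 -> H0
  add 12.240.192.0/20 -> H5 at depth 20
  add 246.0.0.0/8 -> H4 at depth 8
  lookup 246.104.89.4: bits 111101100110100001011001000001 walk d0:-→d1:-→d2:-→d3:-→d4:-→d5:-→d6:-→d7:-→d8:H4→d9:-→d10:-→d11:-→d12:H0→d13:-→d14:-→d15:-→d16:-→d17:-→d18:-→d19:-→d20:-→d21:-→d22:-→d23:-→d24:-→d25:-→d26:-→d27:-→d28:-→d29:-→d30:H0 -> H0
  lookup 78.144.0.16: bits 010011101001 walk d0:-→d1:-→d2:-→d3:-→d4:-→d5:-→d6:-→d7:-→d8:H0→d9:-→d10:-→d11:-→d12:H2 -> H2
  add 0.0.0.0/0 -> H4 at depth 0
  add 246.104.89.0/28 -> H0 at depth 28
  lookup 246.0.0.112: bits 111101100 walk d0:H4→d1:-→d2:-→d3:-→d4:-→d5:-→d6:-→d7:-→d8:H4→d9:- -> H4
  add 246.104.0.0/15 -> H2 at depth 15
  del 12.240.192.0/20 (clear depth 20)
  add 0.0.0.0/0 -> H1 at depth 0
  add 78.150.84.176/28 -> H4 at depth 28
  add 78.150.84.0/24 -> H1 at depth 24
  add 246.104.88.0/22 -> H4 at depth 22
  lookup 246.104.1.56: bits 11110110011010000 walk d0:H1→d1:-→d2:-→d3:-→d4:-→d5:-→d6:-→d7:-→d8:H4→d9:-→d10:-→d11:-→d12:H0→d13:-→d14:-→d15:H2→d16:-→d17:- -> H2
  add 246.104.80.0/20 -> H4 at depth 20
  del 246.0.0.0/8 (clear depth 8)
  add 246.104.89.4/31 -> H5 at depth 31
  add 246.104.80.0/20 -> H4 at depth 20
  add 246.104.89.5/32 -> H3 at depth 32
  lookup 78.150.84.176: bits 0100111010010110010101001011 walk d0:H1→d1:-→d2:-→d3:-→d4:-→d5:-→d6:-→d7:-→d8:H0→d9:-→d10:-→d11:-→d12:H2→d13:-→d14:-→d15:-→d16:-→d17:-→d18:-→d19:-→d20:-→d21:-→d22:-→d23:-→d24:H1→d25:-→d26:-→d27:-→d28:H4 -> H4
  add 78.150.84.176/28 -> H1 at depth 28
  lookup 246.104.89.12: bits 1111011001101000010110010000 walk d0:H1→d1:-→d2:-→d3:-→d4:-→d5:-→d6:-→d7:-→d8:-→d9:-→d10:-→d11:-→d12:H0→d13:-→d14:-→d15:H2→d16:-→d17:-→d18:-→d19:-→d20:H4→d21:-→d22:H4→d23:-→d24:-→d25:-→d26:-→d27:-→d28:H0 -> H0

== LOOKUPS ==
["H1","H2","H0","H0","H0","H1","H0","H0","H2","H4","H2","H4","H0"]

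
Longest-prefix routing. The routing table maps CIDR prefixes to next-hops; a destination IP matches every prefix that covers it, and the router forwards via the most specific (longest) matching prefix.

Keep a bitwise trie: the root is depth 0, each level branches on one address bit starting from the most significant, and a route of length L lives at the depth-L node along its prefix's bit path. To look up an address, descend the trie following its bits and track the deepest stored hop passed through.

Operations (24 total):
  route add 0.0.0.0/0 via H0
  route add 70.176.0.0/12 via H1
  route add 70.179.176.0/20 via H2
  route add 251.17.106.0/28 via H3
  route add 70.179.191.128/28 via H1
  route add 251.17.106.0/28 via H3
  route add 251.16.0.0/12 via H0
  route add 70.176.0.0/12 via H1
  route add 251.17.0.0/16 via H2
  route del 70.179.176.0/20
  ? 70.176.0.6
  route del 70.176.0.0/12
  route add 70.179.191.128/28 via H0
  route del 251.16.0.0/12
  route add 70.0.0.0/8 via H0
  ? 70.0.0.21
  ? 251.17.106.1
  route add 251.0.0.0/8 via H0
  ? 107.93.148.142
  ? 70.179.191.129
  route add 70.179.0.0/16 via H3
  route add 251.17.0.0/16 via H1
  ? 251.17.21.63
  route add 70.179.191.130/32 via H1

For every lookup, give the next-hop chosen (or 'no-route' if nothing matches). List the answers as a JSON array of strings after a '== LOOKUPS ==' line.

Trace:
  + 0.0.0.0/0 (H0) depth=0
  + 70.176.0.0/12 (H1) depth=12
  + 70.179.176.0/20 (H2) depth=20
  + 251.17.106.0/28 (H3) depth=28
  + 70.179.191.128/28 (H1) depth=28
  + 251.17.106.0/28 (H3) depth=28
  + 251.16.0.0/12 (H0) depth=12
  + 70.176.0.0/12 (H1) depth=12
  + 251.17.0.0/16 (H2) depth=16
  - 70.179.176.0/20 clear@20
  Q 70.176.0.6: descend 01000110101100 ; hops seen [H0,H1] ; pick H1
  - 70.176.0.0/12 clear@12
  + 70.179.191.128/28 (H0) depth=28
  - 251.16.0.0/12 clear@12
  + 70.0.0.0/8 (H0) depth=8
  Q 70.0.0.21: descend 01000110 ; hops seen [H0,H0] ; pick H0
  Q 251.17.106.1: descend 1111101100010001011010100000 ; hops seen [H0,H2,H3] ; pick H3
  + 251.0.0.0/8 (H0) depth=8
  Q 107.93.148.142: descend 01 ; hops seen [H0] ; pick H0
  Q 70.179.191.129: descend 0100011010110011101111111000 ; hops seen [H0,H0,H0] ; pick H0
  + 70.179.0.0/16 (H3) depth=16
  + 251.17.0.0/16 (H1) depth=16
  Q 251.17.21.63: descend 11111011000100010 ; hops seen [H0,H0,H1] ; pick H1
  + 70.179.191.130/32 (H1) depth=32

== LOOKUPS ==
["H1","H0","H3","H0","H0","H1"]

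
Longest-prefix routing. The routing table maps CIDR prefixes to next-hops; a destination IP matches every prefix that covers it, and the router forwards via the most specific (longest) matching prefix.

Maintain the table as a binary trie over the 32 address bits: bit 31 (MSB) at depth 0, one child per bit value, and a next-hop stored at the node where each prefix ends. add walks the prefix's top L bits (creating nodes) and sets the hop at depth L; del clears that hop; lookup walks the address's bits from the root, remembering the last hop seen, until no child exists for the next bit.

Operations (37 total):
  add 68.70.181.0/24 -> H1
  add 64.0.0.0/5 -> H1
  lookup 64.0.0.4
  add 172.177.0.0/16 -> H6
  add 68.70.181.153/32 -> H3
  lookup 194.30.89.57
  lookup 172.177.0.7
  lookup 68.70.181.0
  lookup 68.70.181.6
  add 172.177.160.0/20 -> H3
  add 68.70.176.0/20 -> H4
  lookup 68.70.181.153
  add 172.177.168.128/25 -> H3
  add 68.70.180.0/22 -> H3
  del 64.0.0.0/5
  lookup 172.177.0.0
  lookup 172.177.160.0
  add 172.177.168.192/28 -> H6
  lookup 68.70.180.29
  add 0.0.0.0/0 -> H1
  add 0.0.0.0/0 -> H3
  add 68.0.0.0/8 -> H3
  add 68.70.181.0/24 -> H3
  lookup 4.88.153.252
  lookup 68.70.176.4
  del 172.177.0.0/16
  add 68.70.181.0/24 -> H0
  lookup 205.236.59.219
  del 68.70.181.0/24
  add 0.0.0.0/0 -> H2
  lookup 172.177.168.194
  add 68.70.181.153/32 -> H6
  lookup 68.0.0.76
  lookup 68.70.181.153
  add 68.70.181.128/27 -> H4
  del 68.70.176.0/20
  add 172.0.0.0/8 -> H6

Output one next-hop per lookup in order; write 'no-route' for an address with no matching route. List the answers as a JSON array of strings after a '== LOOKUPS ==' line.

Trace:
  + 68.70.181.0/24 (H1) depth=24
  + 64.0.0.0/5 (H1) depth=5
  ? 64.0.0.4  path d0:-→d1:-→d2:-→d3:-→d4:-→d5:H1  best=H1
  + 172.177.0.0/16 (H6) depth=16
  + 68.70.181.153/32 (H3) depth=32
  ? 194.30.89.57  path d0:-→d1:-  best=no-route
  ? 172.177.0.7  path d0:-→d1:-→d2:-→d3:-→d4:-→d5:-→d6:-→d7:-→d8:-→d9:-→d10:-→d11:-→d12:-→d13:-→d14:-→d15:-→d16:H6  best=H6
  ? 68.70.181.0  path d0:-→d1:-→d2:-→d3:-→d4:-→d5:H1→d6:-→d7:-→d8:-→d9:-→d10:-→d11:-→d12:-→d13:-→d14:-→d15:-→d16:-→d17:-→d18:-→d19:-→d20:-→d21:-→d22:-→d23:-→d24:H1  best=H1
  ? 68.70.181.6  path d0:-→d1:-→d2:-→d3:-→d4:-→d5:H1→d6:-→d7:-→d8:-→d9:-→d10:-→d11:-→d12:-→d13:-→d14:-→d15:-→d16:-→d17:-→d18:-→d19:-→d20:-→d21:-→d22:-→d23:-→d24:H1  best=H1
  + 172.177.160.0/20 (H3) depth=20
  + 68.70.176.0/20 (H4) depth=20
  ? 68.70.181.153  path d0:-→d1:-→d2:-→d3:-→d4:-→d5:H1→d6:-→d7:-→d8:-→d9:-→d10:-→d11:-→d12:-→d13:-→d14:-→d15:-→d16:-→d17:-→d18:-→d19:-→d20:H4→d21:-→d22:-→d23:-→d24:H1→d25:-→d26:-→d27:-→d28:-→d29:-→d30:-→d31:-→d32:H3  best=H3
  + 172.177.168.128/25 (H3) depth=25
  + 68.70.180.0/22 (H3) depth=22
  - 64.0.0.0/5 clear@5
  ? 172.177.0.0  path d0:-→d1:-→d2:-→d3:-→d4:-→d5:-→d6:-→d7:-→d8:-→d9:-→d10:-→d11:-→d12:-→d13:-→d14:-→d15:-→d16:H6  best=H6
  ? 172.177.160.0  path d0:-→d1:-→d2:-→d3:-→d4:-→d5:-→d6:-→d7:-→d8:-→d9:-→d10:-→d11:-→d12:-→d13:-→d14:-→d15:-→d16:H6→d17:-→d18:-→d19:-→d20:H3  best=H3
  + 172.177.168.192/28 (H6) depth=28
  ? 68.70.180.29  path d0:-→d1:-→d2:-→d3:-→d4:-→d5:-→d6:-→d7:-→d8:-→d9:-→d10:-→d11:-→d12:-→d13:-→d14:-→d15:-→d16:-→d17:-→d18:-→d19:-→d20:H4→d21:-→d22:H3→d23:-  best=H3
  + 0.0.0.0/0 (H1) depth=0
  + 0.0.0.0/0 (H3) depth=0
  + 68.0.0.0/8 (H3) depth=8
  + 68.70.181.0/24 (H3) depth=24
  ? 4.88.153.252  path d0:H3→d1:-  best=H3
  ? 68.70.176.4  path d0:H3→d1:-→d2:-→d3:-→d4:-→d5:-→d6:-→d7:-→d8:H3→d9:-→d10:-→d11:-→d12:-→d13:-→d14:-→d15:-→d16:-→d17:-→d18:-→d19:-→d20:H4→d21:-  best=H4
  - 172.177.0.0/16 clear@16
  + 68.70.181.0/24 (H0) depth=24
  ? 205.236.59.219  path d0:H3→d1:-  best=H3
  - 68.70.181.0/24 clear@24
  + 0.0.0.0/0 (H2) depth=0
  ? 172.177.168.194  path d0:H2→d1:-→d2:-→d3:-→d4:-→d5:-→d6:-→d7:-→d8:-→d9:-→d10:-→d11:-→d12:-→d13:-→d14:-→d15:-→d16:-→d17:-→d18:-→d19:-→d20:H3→d21:-→d22:-→d23:-→d24:-→d25:H3→d26:-→d27:-→d28:H6  best=H6
  + 68.70.181.153/32 (H6) depth=32
  ? 68.0.0.76  path d0:H2→d1:-→d2:-→d3:-→d4:-→d5:-→d6:-→d7:-→d8:H3→d9:-  best=H3
  ? 68.70.181.153  path d0:H2→d1:-→d2:-→d3:-→d4:-→d5:-→d6:-→d7:-→d8:H3→d9:-→d10:-→d11:-→d12:-→d13:-→d14:-→d15:-→d16:-→d17:-→d18:-→d19:-→d20:H4→d21:-→d22:H3→d23:-→d24:-→d25:-→d26:-→d27:-→d28:-→d29:-→d30:-→d31:-→d32:H6  best=H6
  + 68.70.181.128/27 (H4) depth=27
  - 68.70.176.0/20 clear@20
  + 172.0.0.0/8 (H6) depth=8

== LOOKUPS ==
["H1","no-route","H6","H1","H1","H3","H6","H3","H3","H3","H4","H3","H6","H3","H6"]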